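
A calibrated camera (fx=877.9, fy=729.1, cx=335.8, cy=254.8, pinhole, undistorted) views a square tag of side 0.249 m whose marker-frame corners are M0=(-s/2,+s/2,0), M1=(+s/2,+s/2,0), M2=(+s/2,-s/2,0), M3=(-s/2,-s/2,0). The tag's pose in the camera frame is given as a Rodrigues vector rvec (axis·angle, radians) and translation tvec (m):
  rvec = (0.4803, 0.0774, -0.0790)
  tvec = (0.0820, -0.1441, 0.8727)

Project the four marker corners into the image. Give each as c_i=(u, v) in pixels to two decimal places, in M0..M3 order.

c0=(307.78, 233.98) c1=(543.73, 222.06) c2=(547.65, 17.85) c3=(279.06, 37.12)

Intrinsics K: fx=877.9, fy=729.1, cx=335.8, cy=254.8
Marker side s = 0.249 m; corners in marker frame (Z=0):
  M0 = (-0.1245, +0.1245, 0)
  M1 = (+0.1245, +0.1245, 0)
  M2 = (+0.1245, -0.1245, 0)
  M3 = (-0.1245, -0.1245, 0)
rvec = (0.4803, 0.0774, -0.0790), |rvec| = θ = 0.49287 rad = 28.239°
Rodrigues: sinθ=0.47316, 1−cosθ=0.11902; R = I + sinθ·[k]× + (1−cosθ)·[k]×²:
    [+0.99401 +0.09405 +0.05571]
    [-0.05763 +0.88391 -0.46409]
    [-0.09290 +0.45809 +0.88404]
t = (0.0820, -0.1441, 0.8727) m
M0: Pc = R·M0+t = (-0.03004, -0.02688, +0.94130); u = 877.9·(-0.03004)/0.94130 + 335.8 = 307.7794, v = 729.1·(-0.02688)/0.94130 + 254.8 = 233.9809
M1: Pc = R·M1+t = (+0.21746, -0.04123, +0.91817); u = 877.9·(+0.21746)/0.91817 + 335.8 = 543.7266, v = 729.1·(-0.04123)/0.91817 + 254.8 = 222.0623
M2: Pc = R·M2+t = (+0.19404, -0.26132, +0.80410); u = 877.9·(+0.19404)/0.80410 + 335.8 = 547.6528, v = 729.1·(-0.26132)/0.80410 + 254.8 = 17.8528
M3: Pc = R·M3+t = (-0.05346, -0.24697, +0.82723); u = 877.9·(-0.05346)/0.82723 + 335.8 = 279.0618, v = 729.1·(-0.24697)/0.82723 + 254.8 = 37.1250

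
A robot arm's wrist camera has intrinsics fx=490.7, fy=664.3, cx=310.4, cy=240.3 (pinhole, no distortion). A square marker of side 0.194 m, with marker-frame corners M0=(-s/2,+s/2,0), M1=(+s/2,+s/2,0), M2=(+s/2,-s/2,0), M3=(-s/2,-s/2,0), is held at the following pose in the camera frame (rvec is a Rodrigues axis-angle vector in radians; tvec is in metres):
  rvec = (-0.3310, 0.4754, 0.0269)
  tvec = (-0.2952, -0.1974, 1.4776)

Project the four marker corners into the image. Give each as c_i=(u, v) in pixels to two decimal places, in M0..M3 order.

c0=(181.66, 195.48) c1=(233.93, 187.99) c2=(243.67, 106.77) c3=(192.85, 118.58)

Intrinsics K: fx=490.7, fy=664.3, cx=310.4, cy=240.3
Marker side s = 0.194 m; corners in marker frame (Z=0):
  M0 = (-0.0970, +0.0970, 0)
  M1 = (+0.0970, +0.0970, 0)
  M2 = (+0.0970, -0.0970, 0)
  M3 = (-0.0970, -0.0970, 0)
rvec = (-0.3310, 0.4754, 0.0269), |rvec| = θ = 0.57990 rad = 33.226°
Rodrigues: sinθ=0.54794, 1−cosθ=0.16349; R = I + sinθ·[k]× + (1−cosθ)·[k]×²:
    [+0.88978 -0.10192 +0.44487]
    [-0.05108 +0.94639 +0.31897]
    [-0.45353 -0.30654 +0.83687]
t = (-0.2952, -0.1974, 1.4776) m
M0: Pc = R·M0+t = (-0.39139, -0.10065, +1.49186); u = 490.7·(-0.39139)/1.49186 + 310.4 = 181.6631, v = 664.3·(-0.10065)/1.49186 + 240.3 = 195.4841
M1: Pc = R·M1+t = (-0.21878, -0.11056, +1.40387); u = 490.7·(-0.21878)/1.40387 + 310.4 = 233.9301, v = 664.3·(-0.11056)/1.40387 + 240.3 = 187.9862
M2: Pc = R·M2+t = (-0.19901, -0.29415, +1.46334); u = 490.7·(-0.19901)/1.46334 + 310.4 = 243.6677, v = 664.3·(-0.29415)/1.46334 + 240.3 = 106.7655
M3: Pc = R·M3+t = (-0.37162, -0.28424, +1.55133); u = 490.7·(-0.37162)/1.55133 + 310.4 = 192.8521, v = 664.3·(-0.28424)/1.55133 + 240.3 = 118.5825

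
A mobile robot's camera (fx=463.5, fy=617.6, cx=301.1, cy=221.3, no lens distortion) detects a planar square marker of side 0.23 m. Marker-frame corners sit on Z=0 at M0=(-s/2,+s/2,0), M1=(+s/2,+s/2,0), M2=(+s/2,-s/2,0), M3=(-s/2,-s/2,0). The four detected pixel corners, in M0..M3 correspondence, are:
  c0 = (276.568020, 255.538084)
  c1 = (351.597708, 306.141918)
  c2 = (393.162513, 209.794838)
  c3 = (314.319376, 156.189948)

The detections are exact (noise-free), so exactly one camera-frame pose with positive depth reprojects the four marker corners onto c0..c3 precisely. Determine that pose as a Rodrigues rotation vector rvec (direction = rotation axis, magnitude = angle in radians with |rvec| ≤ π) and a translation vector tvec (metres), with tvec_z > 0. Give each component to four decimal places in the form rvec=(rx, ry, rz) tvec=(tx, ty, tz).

rvec=(0.2780, 0.0480, 0.4693) tvec=(0.0862, 0.0238, 1.2343)

Intrinsics K: fx=463.5, fy=617.6, cx=301.1, cy=221.3
Marker side s = 0.23 m; corners in marker frame (Z=0):
  M0 = (-0.1150, +0.1150, 0)
  M1 = (+0.1150, +0.1150, 0)
  M2 = (+0.1150, -0.1150, 0)
  M3 = (-0.1150, -0.1150, 0)
Detected image corners:
  c0 = (276.568020, 255.538084) px
  c1 = (351.597708, 306.141918) px
  c2 = (393.162513, 209.794838) px
  c3 = (314.319376, 156.189948) px
Planar DLT: solve 8×8 A·h = b for H (H[2,2]=1):
  H  [+339.16487 -97.96951 +333.46787]
  H  [+229.75674 +477.13664 +233.21470]
  H  [+0.01459 +0.22303 +1.00000]
B = K⁻¹H; ‖b₁‖=0.810198, ‖b₂‖=0.810198; λ = 2/(‖b₁‖+‖b₂‖) = 1.234267, sign → tz>0 ⇒ λ=+1.234267
r₁ = λ·B[:,0] = (+0.89147,+0.45271,+0.01801); r₂ = λ·B[:,1] = (-0.43971,+0.85492,+0.27527)
r₃ = r₁×r₂ = (+0.10923,-0.25332,+0.96120); SVD([r₁ r₂ r₃]) → R = UVᵀ:
  R  [+0.89147 -0.43971 +0.10923]
  R  [+0.45271 +0.85492 -0.25332]
  R  [+0.01801 +0.27527 +0.96120]
t = (+0.08619, +0.02381, +1.23427) m
tr R = 2.707587; θ = arccos((tr R − 1)/2) = 0.547567 rad = 31.373°
axis k = ((R−Rᵀ)₃₂, (R−Rᵀ)₁₃, (R−Rᵀ)₂₁) / (2 sinθ) = (+0.507661, +0.087608, +0.857091)
rvec = θ·k = (+0.277979, +0.047971, +0.469315)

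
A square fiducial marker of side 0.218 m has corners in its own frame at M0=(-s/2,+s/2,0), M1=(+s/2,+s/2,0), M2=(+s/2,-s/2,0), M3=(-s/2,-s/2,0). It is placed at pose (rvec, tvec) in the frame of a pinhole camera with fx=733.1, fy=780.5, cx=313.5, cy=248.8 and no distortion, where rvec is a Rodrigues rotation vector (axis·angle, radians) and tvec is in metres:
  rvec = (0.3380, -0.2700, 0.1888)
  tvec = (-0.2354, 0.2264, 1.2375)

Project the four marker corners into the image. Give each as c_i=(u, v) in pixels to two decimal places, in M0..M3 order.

Intrinsics K: fx=733.1, fy=780.5, cx=313.5, cy=248.8
Marker side s = 0.218 m; corners in marker frame (Z=0):
  M0 = (-0.1090, +0.1090, 0)
  M1 = (+0.1090, +0.1090, 0)
  M2 = (+0.1090, -0.1090, 0)
  M3 = (-0.1090, -0.1090, 0)
rvec = (0.3380, -0.2700, 0.1888), |rvec| = θ = 0.47201 rad = 27.044°
Rodrigues: sinθ=0.45467, 1−cosθ=0.10934; R = I + sinθ·[k]× + (1−cosθ)·[k]×²:
    [+0.94673 -0.22666 -0.22877]
    [+0.13708 +0.92644 -0.35061]
    [+0.29140 +0.30057 +0.90815]
t = (-0.2354, 0.2264, 1.2375) m
M0: Pc = R·M0+t = (-0.36330, +0.31244, +1.23850); u = 733.1·(-0.36330)/1.23850 + 313.5 = 98.4539, v = 780.5·(+0.31244)/1.23850 + 248.8 = 445.6992
M1: Pc = R·M1+t = (-0.15691, +0.34232, +1.30203); u = 733.1·(-0.15691)/1.30203 + 313.5 = 225.1512, v = 780.5·(+0.34232)/1.30203 + 248.8 = 454.0058
M2: Pc = R·M2+t = (-0.10750, +0.14036, +1.23650); u = 733.1·(-0.10750)/1.23650 + 313.5 = 249.7644, v = 780.5·(+0.14036)/1.23650 + 248.8 = 337.3975
M3: Pc = R·M3+t = (-0.31389, +0.11048, +1.17297); u = 733.1·(-0.31389)/1.17297 + 313.5 = 117.3226, v = 780.5·(+0.11048)/1.17297 + 248.8 = 322.3116

c0=(98.45, 445.70) c1=(225.15, 454.01) c2=(249.76, 337.40) c3=(117.32, 322.31)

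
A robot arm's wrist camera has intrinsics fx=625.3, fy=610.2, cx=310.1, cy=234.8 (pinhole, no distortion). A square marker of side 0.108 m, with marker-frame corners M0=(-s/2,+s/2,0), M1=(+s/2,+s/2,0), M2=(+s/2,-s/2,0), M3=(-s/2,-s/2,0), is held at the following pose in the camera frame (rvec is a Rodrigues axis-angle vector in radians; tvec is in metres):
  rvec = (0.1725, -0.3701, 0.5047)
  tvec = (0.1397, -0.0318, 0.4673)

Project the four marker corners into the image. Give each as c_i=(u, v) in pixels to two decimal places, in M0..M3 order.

c0=(405.75, 222.70) c1=(508.94, 282.55) c2=(581.89, 165.93) c3=(483.80, 94.04)

Intrinsics K: fx=625.3, fy=610.2, cx=310.1, cy=234.8
Marker side s = 0.108 m; corners in marker frame (Z=0):
  M0 = (-0.0540, +0.0540, 0)
  M1 = (+0.0540, +0.0540, 0)
  M2 = (+0.0540, -0.0540, 0)
  M3 = (-0.0540, -0.0540, 0)
rvec = (0.1725, -0.3701, 0.5047), |rvec| = θ = 0.64919 rad = 37.196°
Rodrigues: sinθ=0.60454, 1−cosθ=0.20343; R = I + sinθ·[k]× + (1−cosθ)·[k]×²:
    [+0.81093 -0.50080 -0.30262]
    [+0.43917 +0.86269 -0.25080]
    [+0.38667 +0.07048 +0.91952]
t = (0.1397, -0.0318, 0.4673) m
M0: Pc = R·M0+t = (+0.06887, -0.00893, +0.45023); u = 625.3·(+0.06887)/0.45023 + 310.1 = 405.7454, v = 610.2·(-0.00893)/0.45023 + 234.8 = 222.6967
M1: Pc = R·M1+t = (+0.15645, +0.03850, +0.49199); u = 625.3·(+0.15645)/0.49199 + 310.1 = 508.9398, v = 610.2·(+0.03850)/0.49199 + 234.8 = 282.5513
M2: Pc = R·M2+t = (+0.21053, -0.05467, +0.48437); u = 625.3·(+0.21053)/0.48437 + 310.1 = 581.8873, v = 610.2·(-0.05467)/0.48437 + 234.8 = 165.9287
M3: Pc = R·M3+t = (+0.12295, -0.10210, +0.44261); u = 625.3·(+0.12295)/0.44261 + 310.1 = 483.8009, v = 610.2·(-0.10210)/0.44261 + 234.8 = 94.0416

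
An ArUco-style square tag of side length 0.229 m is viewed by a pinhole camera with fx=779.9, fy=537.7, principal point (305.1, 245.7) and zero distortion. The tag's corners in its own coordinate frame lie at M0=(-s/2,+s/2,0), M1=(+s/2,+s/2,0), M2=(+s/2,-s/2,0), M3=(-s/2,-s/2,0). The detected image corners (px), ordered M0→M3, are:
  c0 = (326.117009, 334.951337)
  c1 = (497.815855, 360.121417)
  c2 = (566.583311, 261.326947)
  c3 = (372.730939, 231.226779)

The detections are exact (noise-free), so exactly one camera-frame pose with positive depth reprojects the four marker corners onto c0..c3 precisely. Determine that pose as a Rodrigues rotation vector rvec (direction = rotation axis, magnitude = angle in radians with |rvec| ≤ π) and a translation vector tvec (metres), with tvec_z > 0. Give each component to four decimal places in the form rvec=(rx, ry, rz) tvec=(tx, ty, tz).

rvec=(0.5512, 0.0022, 0.2295) tvec=(0.1632, 0.0958, 0.9457)

Intrinsics K: fx=779.9, fy=537.7, cx=305.1, cy=245.7
Marker side s = 0.229 m; corners in marker frame (Z=0):
  M0 = (-0.1145, +0.1145, 0)
  M1 = (+0.1145, +0.1145, 0)
  M2 = (+0.1145, -0.1145, 0)
  M3 = (-0.1145, -0.1145, 0)
Detected image corners:
  c0 = (326.117009, 334.951337) px
  c1 = (497.815855, 360.121417) px
  c2 = (566.583311, 261.326947) px
  c3 = (372.730939, 231.226779) px
Planar DLT: solve 8×8 A·h = b for H (H[2,2]=1):
  H  [+822.76881 -10.22567 +439.65490]
  H  [+138.63299 +605.13305 +300.18905]
  H  [+0.06275 +0.54909 +1.00000]
B = K⁻¹H; ‖b₁‖=1.057453, ‖b₂‖=1.057453; λ = 2/(‖b₁‖+‖b₂‖) = 0.945668, sign → tz>0 ⇒ λ=+0.945668
r₁ = λ·B[:,0] = (+0.97443,+0.21670,+0.05935); r₂ = λ·B[:,1] = (-0.21554,+0.82699,+0.51926)
r₃ = r₁×r₂ = (+0.06345,-0.51877,+0.85255); SVD([r₁ r₂ r₃]) → R = UVᵀ:
  R  [+0.97443 -0.21554 +0.06345]
  R  [+0.21670 +0.82699 -0.51877]
  R  [+0.05935 +0.51926 +0.85255]
t = (+0.16315, +0.09583, +0.94567) m
tr R = 2.653978; θ = arccos((tr R − 1)/2) = 0.597066 rad = 34.209°
axis k = ((R−Rᵀ)₃₂, (R−Rᵀ)₁₃, (R−Rᵀ)₂₁) / (2 sinθ) = (+0.923159, +0.003646, +0.384402)
rvec = θ·k = (+0.551186, +0.002177, +0.229513)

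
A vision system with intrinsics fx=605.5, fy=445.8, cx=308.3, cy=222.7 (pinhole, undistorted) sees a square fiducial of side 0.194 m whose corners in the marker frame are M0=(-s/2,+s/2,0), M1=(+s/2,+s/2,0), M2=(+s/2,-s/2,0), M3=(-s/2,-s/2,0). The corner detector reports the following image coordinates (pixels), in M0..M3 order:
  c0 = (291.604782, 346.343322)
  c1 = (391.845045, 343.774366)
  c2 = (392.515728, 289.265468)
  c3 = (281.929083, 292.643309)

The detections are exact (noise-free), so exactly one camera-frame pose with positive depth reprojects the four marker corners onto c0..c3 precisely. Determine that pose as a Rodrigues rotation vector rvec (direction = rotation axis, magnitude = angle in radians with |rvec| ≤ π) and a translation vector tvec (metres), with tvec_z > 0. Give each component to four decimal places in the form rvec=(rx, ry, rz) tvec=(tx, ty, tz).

rvec=(0.6056, 0.0381, -0.0650) tvec=(0.0573, 0.2422, 1.1171)

Intrinsics K: fx=605.5, fy=445.8, cx=308.3, cy=222.7
Marker side s = 0.194 m; corners in marker frame (Z=0):
  M0 = (-0.0970, +0.0970, 0)
  M1 = (+0.0970, +0.0970, 0)
  M2 = (+0.0970, -0.0970, 0)
  M3 = (-0.0970, -0.0970, 0)
Detected image corners:
  c0 = (291.604782, 346.343322) px
  c1 = (391.845045, 343.774366) px
  c2 = (392.515728, 289.265468) px
  c3 = (281.929083, 292.643309) px
Planar DLT: solve 8×8 A·h = b for H (H[2,2]=1):
  H  [+525.37099 +195.79854 +339.33334]
  H  [-30.85234 +440.43574 +319.34681]
  H  [-0.04914 +0.50803 +1.00000]
B = K⁻¹H; ‖b₁‖=0.895154, ‖b₂‖=0.895154; λ = 2/(‖b₁‖+‖b₂‖) = 1.117127, sign → tz>0 ⇒ λ=+1.117127
r₁ = λ·B[:,0] = (+0.99724,-0.04989,-0.05490); r₂ = λ·B[:,1] = (+0.07227,+0.82017,+0.56753)
r₃ = r₁×r₂ = (+0.01672,-0.56994,+0.82152); SVD([r₁ r₂ r₃]) → R = UVᵀ:
  R  [+0.99724 +0.07227 +0.01672]
  R  [-0.04989 +0.82017 -0.56994]
  R  [-0.05490 +0.56753 +0.82152]
t = (+0.05726, +0.24219, +1.11713) m
tr R = 2.638935; θ = arccos((tr R − 1)/2) = 0.610315 rad = 34.968°
axis k = ((R−Rᵀ)₃₂, (R−Rᵀ)₁₃, (R−Rᵀ)₂₁) / (2 sinθ) = (+0.992340, +0.062479, -0.106573)
rvec = θ·k = (+0.605640, +0.038132, -0.065043)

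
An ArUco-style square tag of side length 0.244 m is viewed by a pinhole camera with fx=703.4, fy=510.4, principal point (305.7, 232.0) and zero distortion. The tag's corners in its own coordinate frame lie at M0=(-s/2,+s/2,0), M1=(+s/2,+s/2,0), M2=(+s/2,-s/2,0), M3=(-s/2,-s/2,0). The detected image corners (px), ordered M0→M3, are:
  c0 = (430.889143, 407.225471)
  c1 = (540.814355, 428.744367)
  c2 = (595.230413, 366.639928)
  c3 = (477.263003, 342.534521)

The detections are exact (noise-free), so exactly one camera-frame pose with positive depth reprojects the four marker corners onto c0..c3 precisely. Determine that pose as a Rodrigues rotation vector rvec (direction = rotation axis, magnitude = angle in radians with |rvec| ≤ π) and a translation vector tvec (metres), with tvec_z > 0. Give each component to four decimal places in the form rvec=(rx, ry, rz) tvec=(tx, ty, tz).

Intrinsics K: fx=703.4, fy=510.4, cx=305.7, cy=232.0
Marker side s = 0.244 m; corners in marker frame (Z=0):
  M0 = (-0.1220, +0.1220, 0)
  M1 = (+0.1220, +0.1220, 0)
  M2 = (+0.1220, -0.1220, 0)
  M3 = (-0.1220, -0.1220, 0)
Detected image corners:
  c0 = (430.889143, 407.225471) px
  c1 = (540.814355, 428.744367) px
  c2 = (595.230413, 366.639928) px
  c3 = (477.263003, 342.534521) px
Planar DLT: solve 8×8 A·h = b for H (H[2,2]=1):
  H  [+494.19328 -46.51293 +510.46450]
  H  [+114.32577 +380.83112 +387.57363]
  H  [+0.05446 +0.31334 +1.00000]
B = K⁻¹H; ‖b₁‖=0.709635, ‖b₂‖=0.709635; λ = 2/(‖b₁‖+‖b₂‖) = 1.409175, sign → tz>0 ⇒ λ=+1.409175
r₁ = λ·B[:,0] = (+0.95670,+0.28076,+0.07674); r₂ = λ·B[:,1] = (-0.28508,+0.85074,+0.44155)
r₃ = r₁×r₂ = (+0.05869,-0.44431,+0.89395); SVD([r₁ r₂ r₃]) → R = UVᵀ:
  R  [+0.95670 -0.28508 +0.05869]
  R  [+0.28076 +0.85074 -0.44431]
  R  [+0.07674 +0.44155 +0.89395]
t = (+0.41022, +0.42953, +1.40918) m
tr R = 2.701390; θ = arccos((tr R − 1)/2) = 0.553490 rad = 31.713°
axis k = ((R−Rᵀ)₃₂, (R−Rᵀ)₁₃, (R−Rᵀ)₂₁) / (2 sinθ) = (+0.842626, -0.017171, +0.538226)
rvec = θ·k = (+0.466385, -0.009504, +0.297903)

rvec=(0.4664, -0.0095, 0.2979) tvec=(0.4102, 0.4295, 1.4092)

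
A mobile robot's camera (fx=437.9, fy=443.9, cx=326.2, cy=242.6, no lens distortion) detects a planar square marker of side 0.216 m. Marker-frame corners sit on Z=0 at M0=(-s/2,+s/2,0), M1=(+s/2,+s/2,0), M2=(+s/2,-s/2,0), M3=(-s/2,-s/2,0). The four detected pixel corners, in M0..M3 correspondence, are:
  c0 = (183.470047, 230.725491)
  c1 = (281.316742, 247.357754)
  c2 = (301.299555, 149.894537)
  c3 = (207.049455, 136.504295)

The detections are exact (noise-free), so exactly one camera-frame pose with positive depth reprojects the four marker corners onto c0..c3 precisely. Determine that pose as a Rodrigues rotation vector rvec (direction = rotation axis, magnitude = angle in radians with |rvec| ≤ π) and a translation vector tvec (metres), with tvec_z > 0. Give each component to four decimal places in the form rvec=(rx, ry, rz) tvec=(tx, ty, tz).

Intrinsics K: fx=437.9, fy=443.9, cx=326.2, cy=242.6
Marker side s = 0.216 m; corners in marker frame (Z=0):
  M0 = (-0.1080, +0.1080, 0)
  M1 = (+0.1080, +0.1080, 0)
  M2 = (+0.1080, -0.1080, 0)
  M3 = (-0.1080, -0.1080, 0)
Detected image corners:
  c0 = (183.470047, 230.725491) px
  c1 = (281.316742, 247.357754) px
  c2 = (301.299555, 149.894537) px
  c3 = (207.049455, 136.504295) px
Planar DLT: solve 8×8 A·h = b for H (H[2,2]=1):
  H  [+414.07366 -150.02340 +242.87281]
  H  [+45.44064 +405.06190 +189.97524]
  H  [-0.12501 -0.20171 +1.00000]
B = K⁻¹H; ‖b₁‖=1.060042, ‖b₂‖=1.060042; λ = 2/(‖b₁‖+‖b₂‖) = 0.943359, sign → tz>0 ⇒ λ=+0.943359
r₁ = λ·B[:,0] = (+0.97988,+0.16102,-0.11793); r₂ = λ·B[:,1] = (-0.18145,+0.96482,-0.19028)
r₃ = r₁×r₂ = (+0.08314,+0.20785,+0.97462); SVD([r₁ r₂ r₃]) → R = UVᵀ:
  R  [+0.97988 -0.18145 +0.08314]
  R  [+0.16102 +0.96482 +0.20785]
  R  [-0.11793 -0.19028 +0.97462]
t = (-0.17951, -0.11184, +0.94336) m
tr R = 2.919316; θ = arccos((tr R − 1)/2) = 0.285014 rad = 16.330°
axis k = ((R−Rᵀ)₃₂, (R−Rᵀ)₁₃, (R−Rᵀ)₂₁) / (2 sinθ) = (-0.708000, +0.357566, +0.609002)
rvec = θ·k = (-0.201790, +0.101911, +0.173574)

rvec=(-0.2018, 0.1019, 0.1736) tvec=(-0.1795, -0.1118, 0.9434)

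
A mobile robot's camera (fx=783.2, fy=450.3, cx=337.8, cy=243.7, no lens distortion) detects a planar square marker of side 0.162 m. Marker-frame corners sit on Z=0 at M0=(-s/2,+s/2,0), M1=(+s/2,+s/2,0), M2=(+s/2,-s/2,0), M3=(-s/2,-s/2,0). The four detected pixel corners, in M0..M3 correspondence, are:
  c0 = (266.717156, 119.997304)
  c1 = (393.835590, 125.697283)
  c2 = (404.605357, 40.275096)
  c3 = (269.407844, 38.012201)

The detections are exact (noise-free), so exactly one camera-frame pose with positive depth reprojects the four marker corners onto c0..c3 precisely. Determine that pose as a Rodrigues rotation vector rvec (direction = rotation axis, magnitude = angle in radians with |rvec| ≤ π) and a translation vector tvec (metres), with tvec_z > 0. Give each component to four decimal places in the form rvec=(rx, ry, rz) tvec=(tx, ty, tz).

Intrinsics K: fx=783.2, fy=450.3, cx=337.8, cy=243.7
Marker side s = 0.162 m; corners in marker frame (Z=0):
  M0 = (-0.0810, +0.0810, 0)
  M1 = (+0.0810, +0.0810, 0)
  M2 = (+0.0810, -0.0810, 0)
  M3 = (-0.0810, -0.0810, 0)
Detected image corners:
  c0 = (266.717156, 119.997304) px
  c1 = (393.835590, 125.697283) px
  c2 = (404.605357, 40.275096) px
  c3 = (269.407844, 38.012201) px
Planar DLT: solve 8×8 A·h = b for H (H[2,2]=1):
  H  [+718.49458 +81.22684 +332.10265]
  H  [+2.95008 +546.12781 +82.19366]
  H  [-0.27090 +0.36633 +1.00000]
B = K⁻¹H; ‖b₁‖=1.080028, ‖b₂‖=1.080028; λ = 2/(‖b₁‖+‖b₂‖) = 0.925902, sign → tz>0 ⇒ λ=+0.925902
r₁ = λ·B[:,0] = (+0.95759,+0.14181,-0.25082); r₂ = λ·B[:,1] = (-0.05027,+0.93937,+0.33919)
r₃ = r₁×r₂ = (+0.28372,-0.31220,+0.90666); SVD([r₁ r₂ r₃]) → R = UVᵀ:
  R  [+0.95759 -0.05027 +0.28372]
  R  [+0.14181 +0.93937 -0.31220]
  R  [-0.25082 +0.33919 +0.90666]
t = (-0.00674, -0.33209, +0.92590) m
tr R = 2.803626; θ = arccos((tr R − 1)/2) = 0.446849 rad = 25.603°
axis k = ((R−Rᵀ)₃₂, (R−Rᵀ)₁₃, (R−Rᵀ)₂₁) / (2 sinθ) = (+0.753697, +0.618503, +0.222249)
rvec = θ·k = (+0.336789, +0.276378, +0.099312)

rvec=(0.3368, 0.2764, 0.0993) tvec=(-0.0067, -0.3321, 0.9259)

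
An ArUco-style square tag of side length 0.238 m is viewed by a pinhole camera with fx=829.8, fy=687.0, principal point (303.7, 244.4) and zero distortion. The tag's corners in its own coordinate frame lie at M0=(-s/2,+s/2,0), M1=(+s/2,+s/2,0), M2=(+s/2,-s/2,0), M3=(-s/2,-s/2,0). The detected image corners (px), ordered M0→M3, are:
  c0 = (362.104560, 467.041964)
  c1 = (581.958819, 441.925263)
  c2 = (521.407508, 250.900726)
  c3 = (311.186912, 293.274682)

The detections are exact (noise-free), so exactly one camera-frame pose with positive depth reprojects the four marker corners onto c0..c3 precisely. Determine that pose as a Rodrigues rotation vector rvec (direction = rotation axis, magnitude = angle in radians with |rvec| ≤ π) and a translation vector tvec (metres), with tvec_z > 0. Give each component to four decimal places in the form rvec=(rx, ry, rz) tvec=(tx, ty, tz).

Intrinsics K: fx=829.8, fy=687.0, cx=303.7, cy=244.4
Marker side s = 0.238 m; corners in marker frame (Z=0):
  M0 = (-0.1190, +0.1190, 0)
  M1 = (+0.1190, +0.1190, 0)
  M2 = (+0.1190, -0.1190, 0)
  M3 = (-0.1190, -0.1190, 0)
Detected image corners:
  c0 = (362.104560, 467.041964) px
  c1 = (581.958819, 441.925263) px
  c2 = (521.407508, 250.900726) px
  c3 = (311.186912, 293.274682) px
Planar DLT: solve 8×8 A·h = b for H (H[2,2]=1):
  H  [+720.06924 +197.07409 +438.61599]
  H  [-292.02240 +735.05411 +363.23174]
  H  [-0.41258 -0.08130 +1.00000]
B = K⁻¹H; ‖b₁‖=1.133821, ‖b₂‖=1.133821; λ = 2/(‖b₁‖+‖b₂‖) = 0.881974, sign → tz>0 ⇒ λ=+0.881974
r₁ = λ·B[:,0] = (+0.89852,-0.24545,-0.36389); r₂ = λ·B[:,1] = (+0.23571,+0.96917,-0.07170)
r₃ = r₁×r₂ = (+0.37027,-0.02134,+0.92868); SVD([r₁ r₂ r₃]) → R = UVᵀ:
  R  [+0.89852 +0.23571 +0.37027]
  R  [-0.24545 +0.96917 -0.02134]
  R  [-0.36389 -0.07170 +0.92868]
t = (+0.14340, +0.15256, +0.88197) m
tr R = 2.796377; θ = arccos((tr R − 1)/2) = 0.455165 rad = 26.079°
axis k = ((R−Rᵀ)₃₂, (R−Rᵀ)₁₃, (R−Rᵀ)₂₁) / (2 sinθ) = (-0.057281, +0.835005, -0.547253)
rvec = θ·k = (-0.026072, +0.380065, -0.249090)

rvec=(-0.0261, 0.3801, -0.2491) tvec=(0.1434, 0.1526, 0.8820)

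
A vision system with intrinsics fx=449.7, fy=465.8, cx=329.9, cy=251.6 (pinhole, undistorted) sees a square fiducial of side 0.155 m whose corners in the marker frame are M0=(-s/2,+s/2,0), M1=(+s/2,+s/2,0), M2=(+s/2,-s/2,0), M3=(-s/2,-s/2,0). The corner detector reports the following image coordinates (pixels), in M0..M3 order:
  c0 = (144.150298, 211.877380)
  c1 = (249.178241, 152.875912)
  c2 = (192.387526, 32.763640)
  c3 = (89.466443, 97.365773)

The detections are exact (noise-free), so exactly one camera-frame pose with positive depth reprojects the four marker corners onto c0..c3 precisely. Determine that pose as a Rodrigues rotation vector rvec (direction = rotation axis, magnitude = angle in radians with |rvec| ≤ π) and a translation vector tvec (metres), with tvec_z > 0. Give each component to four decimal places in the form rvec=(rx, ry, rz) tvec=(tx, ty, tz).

rvec=(0.0519, 0.1579, -0.4521) tvec=(-0.2005, -0.1516, 0.5558)

Intrinsics K: fx=449.7, fy=465.8, cx=329.9, cy=251.6
Marker side s = 0.155 m; corners in marker frame (Z=0):
  M0 = (-0.0775, +0.0775, 0)
  M1 = (+0.0775, +0.0775, 0)
  M2 = (+0.0775, -0.0775, 0)
  M3 = (-0.0775, -0.0775, 0)
Detected image corners:
  c0 = (144.150298, 211.877380) px
  c1 = (249.178241, 152.875912) px
  c2 = (192.387526, 32.763640) px
  c3 = (89.466443, 97.365773) px
Planar DLT: solve 8×8 A·h = b for H (H[2,2]=1):
  H  [+621.21081 +363.96631 +167.66947]
  H  [-435.04349 +759.75691 +124.54636]
  H  [-0.29389 +0.02681 +1.00000]
B = K⁻¹H; ‖b₁‖=1.799363, ‖b₂‖=1.799363; λ = 2/(‖b₁‖+‖b₂‖) = 0.555752, sign → tz>0 ⇒ λ=+0.555752
r₁ = λ·B[:,0] = (+0.88753,-0.43084,-0.16333); r₂ = λ·B[:,1] = (+0.43887,+0.89843,+0.01490)
r₃ = r₁×r₂ = (+0.14032,-0.08490,+0.98646); SVD([r₁ r₂ r₃]) → R = UVᵀ:
  R  [+0.88753 +0.43887 +0.14032]
  R  [-0.43084 +0.89843 -0.08490]
  R  [-0.16333 +0.01490 +0.98646]
t = (-0.20049, -0.15159, +0.55575) m
tr R = 2.772414; θ = arccos((tr R − 1)/2) = 0.481703 rad = 27.600°
axis k = ((R−Rᵀ)₃₂, (R−Rᵀ)₁₃, (R−Rᵀ)₂₁) / (2 sinθ) = (+0.107713, +0.327707, -0.938619)
rvec = θ·k = (+0.051886, +0.157857, -0.452136)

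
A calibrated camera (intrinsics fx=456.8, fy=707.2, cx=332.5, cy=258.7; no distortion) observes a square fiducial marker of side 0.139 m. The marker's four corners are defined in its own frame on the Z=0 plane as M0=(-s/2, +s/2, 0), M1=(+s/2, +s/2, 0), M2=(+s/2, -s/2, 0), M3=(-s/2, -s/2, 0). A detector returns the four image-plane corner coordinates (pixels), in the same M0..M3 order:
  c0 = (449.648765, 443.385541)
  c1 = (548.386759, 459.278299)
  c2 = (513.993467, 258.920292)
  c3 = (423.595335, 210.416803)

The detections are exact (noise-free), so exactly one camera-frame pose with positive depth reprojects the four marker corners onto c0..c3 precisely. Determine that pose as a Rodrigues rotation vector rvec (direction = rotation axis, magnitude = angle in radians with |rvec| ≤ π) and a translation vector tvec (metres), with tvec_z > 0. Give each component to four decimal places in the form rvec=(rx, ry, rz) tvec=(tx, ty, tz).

rvec=(-0.4659, -0.6117, 0.0829) tvec=(0.1461, 0.0476, 0.4322)

Intrinsics K: fx=456.8, fy=707.2, cx=332.5, cy=258.7
Marker side s = 0.139 m; corners in marker frame (Z=0):
  M0 = (-0.0695, +0.0695, 0)
  M1 = (+0.0695, +0.0695, 0)
  M2 = (+0.0695, -0.0695, 0)
  M3 = (-0.0695, -0.0695, 0)
Detected image corners:
  c0 = (449.648765, 443.385541) px
  c1 = (548.386759, 459.278299) px
  c2 = (513.993467, 258.920292) px
  c3 = (423.595335, 210.416803) px
Planar DLT: solve 8×8 A·h = b for H (H[2,2]=1):
  H  [+1276.21522 -278.12696 +486.88610]
  H  [+663.91657 +1195.56622 +336.63248]
  H  [+1.23581 -1.02941 +1.00000]
B = K⁻¹H; ‖b₁‖=2.313533, ‖b₂‖=2.313533; λ = 2/(‖b₁‖+‖b₂‖) = 0.432239, sign → tz>0 ⇒ λ=+0.432239
r₁ = λ·B[:,0] = (+0.81878,+0.21038,+0.53417); r₂ = λ·B[:,1] = (+0.06070,+0.89350,-0.44495)
r₃ = r₁×r₂ = (-0.57088,+0.39674,+0.71881); SVD([r₁ r₂ r₃]) → R = UVᵀ:
  R  [+0.81878 +0.06070 -0.57088]
  R  [+0.21038 +0.89350 +0.39674]
  R  [+0.53417 -0.44495 +0.71881]
t = (+0.14609, +0.04763, +0.43224) m
tr R = 2.431087; θ = arccos((tr R − 1)/2) = 0.773395 rad = 44.312°
axis k = ((R−Rᵀ)₃₂, (R−Rᵀ)₁₃, (R−Rᵀ)₂₁) / (2 sinθ) = (-0.602444, -0.790939, +0.107133)
rvec = θ·k = (-0.465927, -0.611708, +0.082856)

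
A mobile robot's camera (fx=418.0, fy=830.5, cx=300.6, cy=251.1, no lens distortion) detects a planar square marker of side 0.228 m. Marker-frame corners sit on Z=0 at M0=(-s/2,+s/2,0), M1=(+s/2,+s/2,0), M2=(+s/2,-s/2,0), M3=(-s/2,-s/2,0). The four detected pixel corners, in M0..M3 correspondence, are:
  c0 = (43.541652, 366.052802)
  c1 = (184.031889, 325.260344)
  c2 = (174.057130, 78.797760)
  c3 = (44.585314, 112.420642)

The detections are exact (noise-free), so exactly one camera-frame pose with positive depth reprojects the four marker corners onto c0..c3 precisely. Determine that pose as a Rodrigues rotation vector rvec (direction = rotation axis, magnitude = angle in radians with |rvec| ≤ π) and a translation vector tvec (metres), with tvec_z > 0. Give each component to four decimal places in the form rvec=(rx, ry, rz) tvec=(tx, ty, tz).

rvec=(-0.2644, -0.0326, -0.1485) tvec=(-0.3229, -0.0308, 0.7156)

Intrinsics K: fx=418.0, fy=830.5, cx=300.6, cy=251.1
Marker side s = 0.228 m; corners in marker frame (Z=0):
  M0 = (-0.1140, +0.1140, 0)
  M1 = (+0.1140, +0.1140, 0)
  M2 = (+0.1140, -0.1140, 0)
  M3 = (-0.1140, -0.1140, 0)
Detected image corners:
  c0 = (43.541652, 366.052802) px
  c1 = (184.031889, 325.260344) px
  c2 = (174.057130, 78.797760) px
  c3 = (44.585314, 112.420642) px
Planar DLT: solve 8×8 A·h = b for H (H[2,2]=1):
  H  [+599.07546 -20.42074 +112.01721]
  H  [-146.63166 +1017.05144 +215.34310]
  H  [+0.07213 -0.36041 +1.00000]
B = K⁻¹H; ‖b₁‖=1.397358, ‖b₂‖=1.397358; λ = 2/(‖b₁‖+‖b₂‖) = 0.715636, sign → tz>0 ⇒ λ=+0.715636
r₁ = λ·B[:,0] = (+0.98853,-0.14196,+0.05162); r₂ = λ·B[:,1] = (+0.15052,+0.95437,-0.25792)
r₃ = r₁×r₂ = (-0.01265,+0.26273,+0.96479); SVD([r₁ r₂ r₃]) → R = UVᵀ:
  R  [+0.98853 +0.15052 -0.01265]
  R  [-0.14196 +0.95437 +0.26273]
  R  [+0.05162 -0.25792 +0.96479]
t = (-0.32286, -0.03081, +0.71564) m
tr R = 2.907680; θ = arccos((tr R − 1)/2) = 0.305022 rad = 17.476°
axis k = ((R−Rᵀ)₃₂, (R−Rᵀ)₁₃, (R−Rᵀ)₂₁) / (2 sinθ) = (-0.866849, -0.106997, -0.486954)
rvec = θ·k = (-0.264408, -0.032637, -0.148532)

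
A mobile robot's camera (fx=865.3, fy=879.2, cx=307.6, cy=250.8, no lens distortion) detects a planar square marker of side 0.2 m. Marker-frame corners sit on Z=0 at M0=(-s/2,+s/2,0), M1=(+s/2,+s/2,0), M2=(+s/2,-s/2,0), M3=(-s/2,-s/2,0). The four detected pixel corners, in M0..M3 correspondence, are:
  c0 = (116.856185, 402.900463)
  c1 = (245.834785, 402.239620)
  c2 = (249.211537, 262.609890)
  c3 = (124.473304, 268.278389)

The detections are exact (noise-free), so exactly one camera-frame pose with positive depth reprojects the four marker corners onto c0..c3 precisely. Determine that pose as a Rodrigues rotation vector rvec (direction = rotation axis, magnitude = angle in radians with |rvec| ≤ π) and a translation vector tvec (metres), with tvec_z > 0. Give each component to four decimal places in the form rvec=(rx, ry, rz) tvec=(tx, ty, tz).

rvec=(-0.2257, 0.2450, -0.0188) tvec=(-0.1840, 0.1192, 1.2773)

Intrinsics K: fx=865.3, fy=879.2, cx=307.6, cy=250.8
Marker side s = 0.2 m; corners in marker frame (Z=0):
  M0 = (-0.1000, +0.1000, 0)
  M1 = (+0.1000, +0.1000, 0)
  M2 = (+0.1000, -0.1000, 0)
  M3 = (-0.1000, -0.1000, 0)
Detected image corners:
  c0 = (116.856185, 402.900463) px
  c1 = (245.834785, 402.239620) px
  c2 = (249.211537, 262.609890) px
  c3 = (124.473304, 268.278389) px
Planar DLT: solve 8×8 A·h = b for H (H[2,2]=1):
  H  [+599.74757 -59.93894 +182.95829]
  H  [-78.38084 +626.87209 +332.83528]
  H  [-0.18664 -0.17522 +1.00000]
B = K⁻¹H; ‖b₁‖=0.782877, ‖b₂‖=0.782877; λ = 2/(‖b₁‖+‖b₂‖) = 1.277340, sign → tz>0 ⇒ λ=+1.277340
r₁ = λ·B[:,0] = (+0.97008,-0.04587,-0.23840); r₂ = λ·B[:,1] = (-0.00892,+0.97459,-0.22381)
r₃ = r₁×r₂ = (+0.24261,+0.21924,+0.94503); SVD([r₁ r₂ r₃]) → R = UVᵀ:
  R  [+0.97008 -0.00892 +0.24261]
  R  [-0.04587 +0.97459 +0.21924]
  R  [-0.23840 -0.22381 +0.94503]
t = (-0.18399, +0.11918, +1.27734) m
tr R = 2.889701; θ = arccos((tr R − 1)/2) = 0.333659 rad = 19.117°
axis k = ((R−Rᵀ)₃₂, (R−Rᵀ)₁₃, (R−Rᵀ)₂₁) / (2 sinθ) = (-0.676415, +0.734357, -0.056412)
rvec = θ·k = (-0.225692, +0.245025, -0.018822)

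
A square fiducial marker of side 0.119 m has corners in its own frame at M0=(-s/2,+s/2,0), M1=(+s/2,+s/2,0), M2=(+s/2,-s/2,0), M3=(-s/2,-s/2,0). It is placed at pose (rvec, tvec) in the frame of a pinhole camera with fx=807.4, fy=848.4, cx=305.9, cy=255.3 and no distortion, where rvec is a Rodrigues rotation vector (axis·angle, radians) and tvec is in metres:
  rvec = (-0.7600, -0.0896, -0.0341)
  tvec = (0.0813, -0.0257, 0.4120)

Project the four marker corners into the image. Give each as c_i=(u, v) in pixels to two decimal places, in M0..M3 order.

Intrinsics K: fx=807.4, fy=848.4, cx=305.9, cy=255.3
Marker side s = 0.119 m; corners in marker frame (Z=0):
  M0 = (-0.0595, +0.0595, 0)
  M1 = (+0.0595, +0.0595, 0)
  M2 = (+0.0595, -0.0595, 0)
  M3 = (-0.0595, -0.0595, 0)
rvec = (-0.7600, -0.0896, -0.0341), |rvec| = θ = 0.76602 rad = 43.890°
Rodrigues: sinθ=0.69327, 1−cosθ=0.27933; R = I + sinθ·[k]× + (1−cosθ)·[k]×²:
    [+0.99562 +0.06328 -0.06875]
    [+0.00155 +0.72450 +0.68928]
    [+0.09343 -0.68637 +0.72123]
t = (0.0813, -0.0257, 0.4120) m
M0: Pc = R·M0+t = (+0.02583, +0.01732, +0.36560); u = 807.4·(+0.02583)/0.36560 + 305.9 = 362.9329, v = 848.4·(+0.01732)/0.36560 + 255.3 = 295.4805
M1: Pc = R·M1+t = (+0.14430, +0.01750, +0.37672); u = 807.4·(+0.14430)/0.37672 + 305.9 = 615.1790, v = 848.4·(+0.01750)/0.37672 + 255.3 = 294.7110
M2: Pc = R·M2+t = (+0.13677, -0.06872, +0.45840); u = 807.4·(+0.13677)/0.45840 + 305.9 = 546.8084, v = 848.4·(-0.06872)/0.45840 + 255.3 = 128.1227
M3: Pc = R·M3+t = (+0.01830, -0.06890, +0.44728); u = 807.4·(+0.01830)/0.44728 + 305.9 = 338.9255, v = 848.4·(-0.06890)/0.44728 + 255.3 = 124.6108

c0=(362.93, 295.48) c1=(615.18, 294.71) c2=(546.81, 128.12) c3=(338.93, 124.61)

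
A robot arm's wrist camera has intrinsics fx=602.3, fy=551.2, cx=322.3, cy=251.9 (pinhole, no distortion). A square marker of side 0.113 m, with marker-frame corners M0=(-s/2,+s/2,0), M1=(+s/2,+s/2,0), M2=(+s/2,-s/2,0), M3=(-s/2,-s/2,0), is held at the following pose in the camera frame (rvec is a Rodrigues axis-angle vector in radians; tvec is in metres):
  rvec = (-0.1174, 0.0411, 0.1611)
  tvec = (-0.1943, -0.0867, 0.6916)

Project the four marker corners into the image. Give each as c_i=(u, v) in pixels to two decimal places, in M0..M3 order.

c0=(95.40, 219.68) c1=(191.88, 233.79) c2=(210.18, 146.30) c3=(115.32, 133.15)

Intrinsics K: fx=602.3, fy=551.2, cx=322.3, cy=251.9
Marker side s = 0.113 m; corners in marker frame (Z=0):
  M0 = (-0.0565, +0.0565, 0)
  M1 = (+0.0565, +0.0565, 0)
  M2 = (+0.0565, -0.0565, 0)
  M3 = (-0.0565, -0.0565, 0)
rvec = (-0.1174, 0.0411, 0.1611), |rvec| = θ = 0.20353 rad = 11.662°
Rodrigues: sinθ=0.20213, 1−cosθ=0.02064; R = I + sinθ·[k]× + (1−cosθ)·[k]×²:
    [+0.98623 -0.16239 +0.03139]
    [+0.15759 +0.98020 +0.11989]
    [-0.05024 -0.11329 +0.99229]
t = (-0.1943, -0.0867, 0.6916) m
M0: Pc = R·M0+t = (-0.25920, -0.04022, +0.68804); u = 602.3·(-0.25920)/0.68804 + 322.3 = 95.4019, v = 551.2·(-0.04022)/0.68804 + 251.9 = 219.6772
M1: Pc = R·M1+t = (-0.14775, -0.02242, +0.68236); u = 602.3·(-0.14775)/0.68236 + 322.3 = 191.8822, v = 551.2·(-0.02242)/0.68236 + 251.9 = 233.7935
M2: Pc = R·M2+t = (-0.12940, -0.13318, +0.69516); u = 602.3·(-0.12940)/0.69516 + 322.3 = 210.1832, v = 551.2·(-0.13318)/0.69516 + 251.9 = 146.3023
M3: Pc = R·M3+t = (-0.24085, -0.15098, +0.70084); u = 602.3·(-0.24085)/0.70084 + 322.3 = 115.3170, v = 551.2·(-0.15098)/0.70084 + 251.9 = 133.1526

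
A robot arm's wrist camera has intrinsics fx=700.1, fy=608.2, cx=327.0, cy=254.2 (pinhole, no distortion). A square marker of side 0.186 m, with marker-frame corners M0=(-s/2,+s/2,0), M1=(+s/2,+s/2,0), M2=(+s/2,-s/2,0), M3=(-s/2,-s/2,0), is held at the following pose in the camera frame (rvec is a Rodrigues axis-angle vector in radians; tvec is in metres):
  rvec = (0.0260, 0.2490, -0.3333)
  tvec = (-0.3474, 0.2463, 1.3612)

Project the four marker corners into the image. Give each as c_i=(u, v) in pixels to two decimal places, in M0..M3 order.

Intrinsics K: fx=700.1, fy=608.2, cx=327.0, cy=254.2
Marker side s = 0.186 m; corners in marker frame (Z=0):
  M0 = (-0.0930, +0.0930, 0)
  M1 = (+0.0930, +0.0930, 0)
  M2 = (+0.0930, -0.0930, 0)
  M3 = (-0.0930, -0.0930, 0)
rvec = (0.0260, 0.2490, -0.3333), |rvec| = θ = 0.41685 rad = 23.884°
Rodrigues: sinθ=0.40488, 1−cosθ=0.08563; R = I + sinθ·[k]× + (1−cosθ)·[k]×²:
    [+0.91470 +0.32692 +0.23758]
    [-0.32054 +0.94492 -0.06615]
    [-0.24612 -0.01564 +0.96911]
t = (-0.3474, 0.2463, 1.3612) m
M0: Pc = R·M0+t = (-0.40206, +0.36399, +1.38263); u = 700.1·(-0.40206)/1.38263 + 327.0 = 123.4142, v = 608.2·(+0.36399)/1.38263 + 254.2 = 414.3128
M1: Pc = R·M1+t = (-0.23193, +0.30437, +1.33686); u = 700.1·(-0.23193)/1.33686 + 327.0 = 205.5407, v = 608.2·(+0.30437)/1.33686 + 254.2 = 392.6714
M2: Pc = R·M2+t = (-0.29274, +0.12861, +1.33977); u = 700.1·(-0.29274)/1.33977 + 327.0 = 174.0294, v = 608.2·(+0.12861)/1.33977 + 254.2 = 312.5847
M3: Pc = R·M3+t = (-0.46287, +0.18823, +1.38554); u = 700.1·(-0.46287)/1.38554 + 327.0 = 93.1165, v = 608.2·(+0.18823)/1.38554 + 254.2 = 336.8267

c0=(123.41, 414.31) c1=(205.54, 392.67) c2=(174.03, 312.58) c3=(93.12, 336.83)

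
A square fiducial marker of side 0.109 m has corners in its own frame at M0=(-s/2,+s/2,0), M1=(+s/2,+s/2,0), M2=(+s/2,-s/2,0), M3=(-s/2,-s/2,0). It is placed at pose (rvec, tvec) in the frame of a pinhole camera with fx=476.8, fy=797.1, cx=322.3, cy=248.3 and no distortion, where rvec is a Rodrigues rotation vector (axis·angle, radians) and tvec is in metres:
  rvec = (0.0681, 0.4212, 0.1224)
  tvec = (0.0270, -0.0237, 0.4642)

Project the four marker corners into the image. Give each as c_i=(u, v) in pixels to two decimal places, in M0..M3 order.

Intrinsics K: fx=476.8, fy=797.1, cx=322.3, cy=248.3
Marker side s = 0.109 m; corners in marker frame (Z=0):
  M0 = (-0.0545, +0.0545, 0)
  M1 = (+0.0545, +0.0545, 0)
  M2 = (+0.0545, -0.0545, 0)
  M3 = (-0.0545, -0.0545, 0)
rvec = (0.0681, 0.4212, 0.1224), |rvec| = θ = 0.44388 rad = 25.432°
Rodrigues: sinθ=0.42945, 1−cosθ=0.09691; R = I + sinθ·[k]× + (1−cosθ)·[k]×²:
    [+0.90537 -0.10431 +0.41160]
    [+0.13253 +0.99035 -0.04053]
    [-0.40340 +0.09124 +0.91046]
t = (0.0270, -0.0237, 0.4642) m
M0: Pc = R·M0+t = (-0.02803, +0.02305, +0.49116); u = 476.8·(-0.02803)/0.49116 + 322.3 = 295.0915, v = 797.1·(+0.02305)/0.49116 + 248.3 = 285.7100
M1: Pc = R·M1+t = (+0.07066, +0.03750, +0.44719); u = 476.8·(+0.07066)/0.44719 + 322.3 = 397.6368, v = 797.1·(+0.03750)/0.44719 + 248.3 = 315.1372
M2: Pc = R·M2+t = (+0.08203, -0.07045, +0.43724); u = 476.8·(+0.08203)/0.43724 + 322.3 = 411.7491, v = 797.1·(-0.07045)/0.43724 + 248.3 = 119.8659
M3: Pc = R·M3+t = (-0.01666, -0.08490, +0.48121); u = 476.8·(-0.01666)/0.48121 + 322.3 = 305.7949, v = 797.1·(-0.08490)/0.48121 + 248.3 = 107.6735

c0=(295.09, 285.71) c1=(397.64, 315.14) c2=(411.75, 119.87) c3=(305.79, 107.67)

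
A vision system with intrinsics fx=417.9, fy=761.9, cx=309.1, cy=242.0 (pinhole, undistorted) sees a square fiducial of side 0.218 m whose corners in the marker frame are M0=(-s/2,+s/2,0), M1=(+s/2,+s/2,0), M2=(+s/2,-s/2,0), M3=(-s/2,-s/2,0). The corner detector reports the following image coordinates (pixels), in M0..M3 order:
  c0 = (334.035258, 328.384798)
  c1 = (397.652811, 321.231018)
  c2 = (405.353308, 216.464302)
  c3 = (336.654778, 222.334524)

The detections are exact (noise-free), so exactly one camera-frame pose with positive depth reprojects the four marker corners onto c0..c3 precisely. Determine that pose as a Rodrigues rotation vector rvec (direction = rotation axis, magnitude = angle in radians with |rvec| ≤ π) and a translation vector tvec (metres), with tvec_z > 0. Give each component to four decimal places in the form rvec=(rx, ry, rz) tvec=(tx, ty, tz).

Intrinsics K: fx=417.9, fy=761.9, cx=309.1, cy=242.0
Marker side s = 0.218 m; corners in marker frame (Z=0):
  M0 = (-0.1090, +0.1090, 0)
  M1 = (+0.1090, +0.1090, 0)
  M2 = (+0.1090, -0.1090, 0)
  M3 = (-0.1090, -0.1090, 0)
Detected image corners:
  c0 = (334.035258, 328.384798) px
  c1 = (397.652811, 321.231018) px
  c2 = (405.353308, 216.464302) px
  c3 = (336.654778, 222.334524) px
Planar DLT: solve 8×8 A·h = b for H (H[2,2]=1):
  H  [+331.75836 +108.26688 +368.60449]
  H  [-8.76303 +581.01663 +274.13479]
  H  [+0.07800 +0.35838 +1.00000]
B = K⁻¹H; ‖b₁‖=0.741188, ‖b₂‖=0.741188; λ = 2/(‖b₁‖+‖b₂‖) = 1.349186, sign → tz>0 ⇒ λ=+1.349186
r₁ = λ·B[:,0] = (+0.99324,-0.04894,+0.10523); r₂ = λ·B[:,1] = (-0.00810,+0.87530,+0.48352)
r₃ = r₁×r₂ = (-0.11578,-0.48111,+0.86898); SVD([r₁ r₂ r₃]) → R = UVᵀ:
  R  [+0.99324 -0.00810 -0.11578]
  R  [-0.04894 +0.87530 -0.48111]
  R  [+0.10523 +0.48352 +0.86898]
t = (+0.19211, +0.05690, +1.34919) m
tr R = 2.737522; θ = arccos((tr R − 1)/2) = 0.518102 rad = 29.685°
axis k = ((R−Rᵀ)₃₂, (R−Rᵀ)₁₃, (R−Rᵀ)₂₁) / (2 sinθ) = (+0.973914, -0.223137, -0.041238)
rvec = θ·k = (+0.504587, -0.115608, -0.021365)

rvec=(0.5046, -0.1156, -0.0214) tvec=(0.1921, 0.0569, 1.3492)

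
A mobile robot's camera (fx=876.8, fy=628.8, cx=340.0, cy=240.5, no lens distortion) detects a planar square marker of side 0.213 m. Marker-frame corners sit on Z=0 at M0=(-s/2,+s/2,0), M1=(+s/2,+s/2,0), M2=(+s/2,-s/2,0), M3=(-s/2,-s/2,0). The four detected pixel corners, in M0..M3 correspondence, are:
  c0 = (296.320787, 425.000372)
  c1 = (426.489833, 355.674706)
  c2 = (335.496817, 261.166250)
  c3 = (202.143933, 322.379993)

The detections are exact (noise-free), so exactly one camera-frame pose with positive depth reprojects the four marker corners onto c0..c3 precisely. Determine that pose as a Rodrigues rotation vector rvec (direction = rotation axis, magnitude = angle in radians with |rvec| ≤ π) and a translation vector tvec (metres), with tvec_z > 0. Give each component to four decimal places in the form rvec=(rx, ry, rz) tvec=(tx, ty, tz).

Intrinsics K: fx=876.8, fy=628.8, cx=340.0, cy=240.5
Marker side s = 0.213 m; corners in marker frame (Z=0):
  M0 = (-0.1065, +0.1065, 0)
  M1 = (+0.1065, +0.1065, 0)
  M2 = (+0.1065, -0.1065, 0)
  M3 = (-0.1065, -0.1065, 0)
Detected image corners:
  c0 = (296.320787, 425.000372) px
  c1 = (426.489833, 355.674706) px
  c2 = (335.496817, 261.166250) px
  c3 = (202.143933, 322.379993) px
Planar DLT: solve 8×8 A·h = b for H (H[2,2]=1):
  H  [+717.92923 +400.42984 +316.79087]
  H  [-198.79370 +425.31613 +339.39451]
  H  [+0.31496 -0.10787 +1.00000]
B = K⁻¹H; ‖b₁‖=0.880444, ‖b₂‖=0.880444; λ = 2/(‖b₁‖+‖b₂‖) = 1.135790, sign → tz>0 ⇒ λ=+1.135790
r₁ = λ·B[:,0] = (+0.79128,-0.49590,+0.35773); r₂ = λ·B[:,1] = (+0.56622,+0.81510,-0.12252)
r₃ = r₁×r₂ = (-0.23083,+0.29949,+0.92575); SVD([r₁ r₂ r₃]) → R = UVᵀ:
  R  [+0.79128 +0.56622 -0.23083]
  R  [-0.49590 +0.81510 +0.29949]
  R  [+0.35773 -0.12252 +0.92575]
t = (-0.03006, +0.17863, +1.13579) m
tr R = 2.532130; θ = arccos((tr R − 1)/2) = 0.698100 rad = 39.998°
axis k = ((R−Rᵀ)₃₂, (R−Rᵀ)₁₃, (R−Rᵀ)₂₁) / (2 sinθ) = (-0.328277, -0.457831, -0.826211)
rvec = θ·k = (-0.229170, -0.319612, -0.576778)

rvec=(-0.2292, -0.3196, -0.5768) tvec=(-0.0301, 0.1786, 1.1358)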